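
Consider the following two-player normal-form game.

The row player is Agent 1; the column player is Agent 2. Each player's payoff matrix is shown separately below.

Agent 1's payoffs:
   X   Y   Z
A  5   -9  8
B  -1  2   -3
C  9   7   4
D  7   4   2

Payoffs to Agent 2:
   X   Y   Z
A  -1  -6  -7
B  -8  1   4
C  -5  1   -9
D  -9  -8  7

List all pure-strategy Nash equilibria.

Agent 1 against X: payoffs 5, -1, 9, 7 → best response C.
Agent 1 against Y: payoffs -9, 2, 7, 4 → best response C.
Agent 1 against Z: payoffs 8, -3, 4, 2 → best response A.
Agent 2 against A: payoffs -1, -6, -7 → best response X.
Agent 2 against B: payoffs -8, 1, 4 → best response Z.
Agent 2 against C: payoffs -5, 1, -9 → best response Y.
Agent 2 against D: payoffs -9, -8, 7 → best response Z.
Mutual best responses: (C, Y).

Pure NE: (C, Y)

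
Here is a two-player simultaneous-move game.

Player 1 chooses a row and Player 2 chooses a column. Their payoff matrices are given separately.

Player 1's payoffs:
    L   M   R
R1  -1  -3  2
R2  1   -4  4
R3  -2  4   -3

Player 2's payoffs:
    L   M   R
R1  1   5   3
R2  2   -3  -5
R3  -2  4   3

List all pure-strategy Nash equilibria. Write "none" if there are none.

Check each profile: it is a Nash equilibrium iff no player can strictly gain by switching unilaterally.
(R1, L): Player 1 can switch to R2 (-1 → 1). Not NE.
(R1, M): Player 1 can switch to R3 (-3 → 4). Not NE.
(R1, R): Player 1 can switch to R2 (2 → 4). Not NE.
(R2, L): Player 1 gets 1, best alternative -1; Player 2 gets 2, best alternative -3. No profitable deviation — NE.
(R2, M): Player 1 can switch to R1 (-4 → -3). Not NE.
(R2, R): Player 2 can switch to L (-5 → 2). Not NE.
(R3, L): Player 1 can switch to R1 (-2 → -1). Not NE.
(R3, M): Player 1 gets 4, best alternative -3; Player 2 gets 4, best alternative 3. No profitable deviation — NE.
(The remaining 1 profile has a profitable deviation by the same check.)

The pure Nash equilibria are (R2, L), (R3, M).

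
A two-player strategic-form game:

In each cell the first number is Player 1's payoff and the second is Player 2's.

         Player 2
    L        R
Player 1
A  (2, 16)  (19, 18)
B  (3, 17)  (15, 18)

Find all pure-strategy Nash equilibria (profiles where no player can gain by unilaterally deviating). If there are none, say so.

(A, R)

Player 1 against L: payoffs 2, 3 → best response B.
Player 1 against R: payoffs 19, 15 → best response A.
Player 2 against A: payoffs 16, 18 → best response R.
Player 2 against B: payoffs 17, 18 → best response R.
Mutual best responses: (A, R).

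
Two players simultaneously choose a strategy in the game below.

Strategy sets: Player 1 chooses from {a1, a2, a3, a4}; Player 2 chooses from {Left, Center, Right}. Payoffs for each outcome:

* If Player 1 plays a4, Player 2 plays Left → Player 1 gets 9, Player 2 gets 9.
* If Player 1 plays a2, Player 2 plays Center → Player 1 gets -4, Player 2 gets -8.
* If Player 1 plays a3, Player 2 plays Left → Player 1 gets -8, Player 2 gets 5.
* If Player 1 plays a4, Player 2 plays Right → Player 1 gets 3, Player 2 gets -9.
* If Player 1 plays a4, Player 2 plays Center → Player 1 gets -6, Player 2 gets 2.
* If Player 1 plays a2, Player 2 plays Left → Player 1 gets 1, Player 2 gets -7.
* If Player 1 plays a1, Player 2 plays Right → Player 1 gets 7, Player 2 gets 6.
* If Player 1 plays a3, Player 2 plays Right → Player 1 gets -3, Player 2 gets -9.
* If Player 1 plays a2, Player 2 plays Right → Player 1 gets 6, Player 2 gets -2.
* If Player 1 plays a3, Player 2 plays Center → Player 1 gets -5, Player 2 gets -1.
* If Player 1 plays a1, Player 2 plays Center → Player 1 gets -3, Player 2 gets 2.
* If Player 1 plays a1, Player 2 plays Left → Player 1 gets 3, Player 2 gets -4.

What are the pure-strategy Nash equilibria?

Player 1 against Left: payoffs 3, 1, -8, 9 → best response a4.
Player 1 against Center: payoffs -3, -4, -5, -6 → best response a1.
Player 1 against Right: payoffs 7, 6, -3, 3 → best response a1.
Player 2 against a1: payoffs -4, 2, 6 → best response Right.
Player 2 against a2: payoffs -7, -8, -2 → best response Right.
Player 2 against a3: payoffs 5, -1, -9 → best response Left.
Player 2 against a4: payoffs 9, 2, -9 → best response Left.
Mutual best responses: (a1, Right); (a4, Left).

(a1, Right); (a4, Left)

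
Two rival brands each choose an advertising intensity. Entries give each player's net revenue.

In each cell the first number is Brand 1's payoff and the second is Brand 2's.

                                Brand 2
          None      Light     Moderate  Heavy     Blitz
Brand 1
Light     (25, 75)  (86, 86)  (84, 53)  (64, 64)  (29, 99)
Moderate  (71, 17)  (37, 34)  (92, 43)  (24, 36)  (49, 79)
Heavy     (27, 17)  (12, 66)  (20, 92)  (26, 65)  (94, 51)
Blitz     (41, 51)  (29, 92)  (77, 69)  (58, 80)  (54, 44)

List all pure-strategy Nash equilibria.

There is no pure-strategy Nash equilibrium.

(Light, None): Brand 1 can switch to Moderate (25 → 71). Not NE.
(Light, Light): Brand 2 can switch to Blitz (86 → 99). Not NE.
(Light, Moderate): Brand 1 can switch to Moderate (84 → 92). Not NE.
(Light, Heavy): Brand 2 can switch to None (64 → 75). Not NE.
(Light, Blitz): Brand 1 can switch to Moderate (29 → 49). Not NE.
(Moderate, None): Brand 2 can switch to Light (17 → 34). Not NE.
(Moderate, Light): Brand 1 can switch to Light (37 → 86). Not NE.
(Moderate, Moderate): Brand 2 can switch to Blitz (43 → 79). Not NE.
(Moderate, Heavy): Brand 1 can switch to Light (24 → 64). Not NE.
(Moderate, Blitz): Brand 1 can switch to Heavy (49 → 94). Not NE.
(Heavy, None): Brand 1 can switch to Moderate (27 → 71). Not NE.
(Heavy, Light): Brand 1 can switch to Light (12 → 86). Not NE.
(The remaining 8 profiles each have a profitable deviation by the same check.)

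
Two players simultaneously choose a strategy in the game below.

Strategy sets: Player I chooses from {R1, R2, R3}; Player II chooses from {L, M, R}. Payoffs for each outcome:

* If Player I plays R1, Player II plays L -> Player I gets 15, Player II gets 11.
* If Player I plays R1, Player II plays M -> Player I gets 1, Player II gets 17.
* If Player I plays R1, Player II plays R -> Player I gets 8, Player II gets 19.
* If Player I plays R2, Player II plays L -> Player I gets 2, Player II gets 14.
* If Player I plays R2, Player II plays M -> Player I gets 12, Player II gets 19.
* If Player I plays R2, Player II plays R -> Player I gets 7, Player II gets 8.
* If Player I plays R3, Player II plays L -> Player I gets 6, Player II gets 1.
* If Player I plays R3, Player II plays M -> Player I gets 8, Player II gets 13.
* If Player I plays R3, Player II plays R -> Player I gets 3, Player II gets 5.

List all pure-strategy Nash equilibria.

Mark each player's best response to every combination of opponents' strategies; a profile where every player is best-responding is a pure Nash equilibrium.
Player I against L: payoffs 15, 2, 6 → best response R1.
Player I against M: payoffs 1, 12, 8 → best response R2.
Player I against R: payoffs 8, 7, 3 → best response R1.
Player II against R1: payoffs 11, 17, 19 → best response R.
Player II against R2: payoffs 14, 19, 8 → best response M.
Player II against R3: payoffs 1, 13, 5 → best response M.
Mutual best responses: (R1, R); (R2, M).

The pure Nash equilibria are (R1, R), (R2, M).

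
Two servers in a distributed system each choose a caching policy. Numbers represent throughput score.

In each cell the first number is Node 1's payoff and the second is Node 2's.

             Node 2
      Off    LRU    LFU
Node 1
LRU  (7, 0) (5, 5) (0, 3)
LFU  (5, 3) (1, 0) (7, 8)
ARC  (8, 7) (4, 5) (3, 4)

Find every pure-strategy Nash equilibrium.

Pure-strategy Nash equilibria: (LRU, LRU), (LFU, LFU), (ARC, Off)

Node 1 against Off: payoffs 7, 5, 8 → best response ARC.
Node 1 against LRU: payoffs 5, 1, 4 → best response LRU.
Node 1 against LFU: payoffs 0, 7, 3 → best response LFU.
Node 2 against LRU: payoffs 0, 5, 3 → best response LRU.
Node 2 against LFU: payoffs 3, 0, 8 → best response LFU.
Node 2 against ARC: payoffs 7, 5, 4 → best response Off.
Mutual best responses: (LRU, LRU); (LFU, LFU); (ARC, Off).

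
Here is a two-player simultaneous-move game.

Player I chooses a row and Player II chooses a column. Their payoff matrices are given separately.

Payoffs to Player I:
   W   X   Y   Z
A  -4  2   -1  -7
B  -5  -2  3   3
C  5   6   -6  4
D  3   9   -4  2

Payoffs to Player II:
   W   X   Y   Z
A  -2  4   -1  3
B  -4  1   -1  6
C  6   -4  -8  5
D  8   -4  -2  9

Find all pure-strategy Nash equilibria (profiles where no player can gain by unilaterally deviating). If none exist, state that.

(A, W): Player I can switch to C (-4 → 5). Not NE.
(A, X): Player I can switch to C (2 → 6). Not NE.
(A, Y): Player I can switch to B (-1 → 3). Not NE.
(A, Z): Player I can switch to B (-7 → 3). Not NE.
(B, W): Player I can switch to A (-5 → -4). Not NE.
(B, X): Player I can switch to A (-2 → 2). Not NE.
(B, Y): Player II can switch to X (-1 → 1). Not NE.
(B, Z): Player I can switch to C (3 → 4). Not NE.
(C, W): Player I gets 5, best alternative 3; Player II gets 6, best alternative 5. No profitable deviation — NE.
(C, X): Player I can switch to D (6 → 9). Not NE.
(C, Y): Player I can switch to A (-6 → -1). Not NE.
(The remaining 5 profiles each have a profitable deviation by the same check.)

Pure NE: (C, W)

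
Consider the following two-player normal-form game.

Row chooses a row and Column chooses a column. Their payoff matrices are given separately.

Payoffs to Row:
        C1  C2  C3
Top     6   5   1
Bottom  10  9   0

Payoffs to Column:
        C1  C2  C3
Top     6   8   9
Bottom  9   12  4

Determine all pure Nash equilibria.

(Top, C1): Row can switch to Bottom (6 → 10). Not NE.
(Top, C2): Row can switch to Bottom (5 → 9). Not NE.
(Top, C3): Row gets 1, best alternative 0; Column gets 9, best alternative 8. No profitable deviation — NE.
(Bottom, C1): Column can switch to C2 (9 → 12). Not NE.
(Bottom, C2): Row gets 9, best alternative 5; Column gets 12, best alternative 9. No profitable deviation — NE.
(Bottom, C3): Row can switch to Top (0 → 1). Not NE.

(Top, C3), (Bottom, C2)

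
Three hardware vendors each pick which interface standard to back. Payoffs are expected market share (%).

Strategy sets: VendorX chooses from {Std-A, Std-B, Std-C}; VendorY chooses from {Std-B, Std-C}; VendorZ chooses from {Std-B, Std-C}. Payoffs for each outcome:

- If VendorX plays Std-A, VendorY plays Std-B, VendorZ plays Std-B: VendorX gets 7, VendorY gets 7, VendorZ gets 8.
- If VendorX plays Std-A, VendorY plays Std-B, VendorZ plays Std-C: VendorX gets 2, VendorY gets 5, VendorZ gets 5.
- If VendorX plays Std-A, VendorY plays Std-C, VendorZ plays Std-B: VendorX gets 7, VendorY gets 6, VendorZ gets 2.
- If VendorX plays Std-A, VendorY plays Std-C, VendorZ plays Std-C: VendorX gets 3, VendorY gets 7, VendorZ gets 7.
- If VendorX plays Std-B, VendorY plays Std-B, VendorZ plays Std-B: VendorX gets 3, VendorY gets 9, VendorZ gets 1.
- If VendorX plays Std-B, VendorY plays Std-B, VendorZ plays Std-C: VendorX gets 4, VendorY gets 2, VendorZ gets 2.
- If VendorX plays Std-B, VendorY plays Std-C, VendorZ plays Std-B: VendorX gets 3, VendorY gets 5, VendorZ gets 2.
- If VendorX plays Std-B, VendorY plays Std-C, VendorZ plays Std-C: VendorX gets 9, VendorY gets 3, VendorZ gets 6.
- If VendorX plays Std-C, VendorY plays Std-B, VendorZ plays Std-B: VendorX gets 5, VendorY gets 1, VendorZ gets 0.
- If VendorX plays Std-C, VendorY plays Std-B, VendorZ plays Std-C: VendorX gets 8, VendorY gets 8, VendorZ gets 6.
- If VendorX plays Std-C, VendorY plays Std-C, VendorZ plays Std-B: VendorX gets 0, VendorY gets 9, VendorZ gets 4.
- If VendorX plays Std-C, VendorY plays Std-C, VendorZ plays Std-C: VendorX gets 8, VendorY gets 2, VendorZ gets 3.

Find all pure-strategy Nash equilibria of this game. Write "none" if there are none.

Pure-strategy Nash equilibria: (Std-A, Std-B, Std-B); (Std-B, Std-C, Std-C); (Std-C, Std-B, Std-C)

(Std-A, Std-B, Std-B): VendorX gets 7, best alternative 5; VendorY gets 7, best alternative 6; VendorZ gets 8, best alternative 5. No profitable deviation — NE.
(Std-A, Std-B, Std-C): VendorX can switch to Std-B (2 → 4). Not NE.
(Std-A, Std-C, Std-B): VendorY can switch to Std-B (6 → 7). Not NE.
(Std-A, Std-C, Std-C): VendorX can switch to Std-B (3 → 9). Not NE.
(Std-B, Std-B, Std-B): VendorX can switch to Std-A (3 → 7). Not NE.
(Std-B, Std-B, Std-C): VendorX can switch to Std-C (4 → 8). Not NE.
(Std-B, Std-C, Std-B): VendorX can switch to Std-A (3 → 7). Not NE.
(Std-B, Std-C, Std-C): VendorX gets 9, best alternative 8; VendorY gets 3, best alternative 2; VendorZ gets 6, best alternative 2. No profitable deviation — NE.
(Std-C, Std-B, Std-B): VendorX can switch to Std-A (5 → 7). Not NE.
(Std-C, Std-B, Std-C): VendorX gets 8, best alternative 4; VendorY gets 8, best alternative 2; VendorZ gets 6, best alternative 0. No profitable deviation — NE.
(Std-C, Std-C, Std-B): VendorX can switch to Std-A (0 → 7). Not NE.
(The remaining 1 profile has a profitable deviation by the same check.)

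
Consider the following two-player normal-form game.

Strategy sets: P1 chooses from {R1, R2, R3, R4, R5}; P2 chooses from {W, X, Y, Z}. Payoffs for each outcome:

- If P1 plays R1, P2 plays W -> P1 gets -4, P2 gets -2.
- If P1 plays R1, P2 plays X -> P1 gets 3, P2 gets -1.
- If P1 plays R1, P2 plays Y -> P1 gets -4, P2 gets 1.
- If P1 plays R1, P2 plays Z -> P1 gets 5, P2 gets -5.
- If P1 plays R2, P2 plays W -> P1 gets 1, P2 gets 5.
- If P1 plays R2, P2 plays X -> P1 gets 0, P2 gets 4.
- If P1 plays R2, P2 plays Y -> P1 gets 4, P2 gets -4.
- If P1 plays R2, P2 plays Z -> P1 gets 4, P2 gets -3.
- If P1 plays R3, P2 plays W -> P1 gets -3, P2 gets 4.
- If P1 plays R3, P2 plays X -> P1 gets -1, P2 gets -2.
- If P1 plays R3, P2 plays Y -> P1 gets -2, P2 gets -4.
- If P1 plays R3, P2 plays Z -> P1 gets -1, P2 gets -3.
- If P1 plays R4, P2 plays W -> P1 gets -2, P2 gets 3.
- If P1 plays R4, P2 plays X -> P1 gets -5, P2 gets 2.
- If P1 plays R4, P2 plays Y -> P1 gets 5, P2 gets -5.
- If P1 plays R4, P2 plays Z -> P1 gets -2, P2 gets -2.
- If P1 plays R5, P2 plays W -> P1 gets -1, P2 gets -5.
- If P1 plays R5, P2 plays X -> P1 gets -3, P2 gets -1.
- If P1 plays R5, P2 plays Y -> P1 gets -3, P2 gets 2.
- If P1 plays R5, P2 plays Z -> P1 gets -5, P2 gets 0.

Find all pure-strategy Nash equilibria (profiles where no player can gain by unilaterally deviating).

The unique pure-strategy Nash equilibrium is (R2, W).

Check each profile: it is a Nash equilibrium iff no player can strictly gain by switching unilaterally.
(R1, W): P1 can switch to R2 (-4 → 1). Not NE.
(R1, X): P2 can switch to Y (-1 → 1). Not NE.
(R1, Y): P1 can switch to R2 (-4 → 4). Not NE.
(R1, Z): P2 can switch to W (-5 → -2). Not NE.
(R2, W): P1 gets 1, best alternative -1; P2 gets 5, best alternative 4. No profitable deviation — NE.
(R2, X): P1 can switch to R1 (0 → 3). Not NE.
(R2, Y): P1 can switch to R4 (4 → 5). Not NE.
(R2, Z): P1 can switch to R1 (4 → 5). Not NE.
(R3, W): P1 can switch to R2 (-3 → 1). Not NE.
(The remaining 11 profiles each have a profitable deviation by the same check.)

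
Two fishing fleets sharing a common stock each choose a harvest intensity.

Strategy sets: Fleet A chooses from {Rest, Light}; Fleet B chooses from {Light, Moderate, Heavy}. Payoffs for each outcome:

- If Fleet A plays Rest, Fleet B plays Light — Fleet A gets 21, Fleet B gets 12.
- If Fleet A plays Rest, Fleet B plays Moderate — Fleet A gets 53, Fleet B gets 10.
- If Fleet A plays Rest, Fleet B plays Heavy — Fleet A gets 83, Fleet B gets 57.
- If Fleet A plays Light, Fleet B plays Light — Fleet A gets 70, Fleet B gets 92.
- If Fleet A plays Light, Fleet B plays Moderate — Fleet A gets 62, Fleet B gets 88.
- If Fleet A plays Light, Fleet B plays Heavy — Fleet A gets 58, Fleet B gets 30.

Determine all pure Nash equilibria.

The pure Nash equilibria are (Rest, Heavy) and (Light, Light).

Fleet A against Light: payoffs 21, 70 → best response Light.
Fleet A against Moderate: payoffs 53, 62 → best response Light.
Fleet A against Heavy: payoffs 83, 58 → best response Rest.
Fleet B against Rest: payoffs 12, 10, 57 → best response Heavy.
Fleet B against Light: payoffs 92, 88, 30 → best response Light.
Mutual best responses: (Rest, Heavy); (Light, Light).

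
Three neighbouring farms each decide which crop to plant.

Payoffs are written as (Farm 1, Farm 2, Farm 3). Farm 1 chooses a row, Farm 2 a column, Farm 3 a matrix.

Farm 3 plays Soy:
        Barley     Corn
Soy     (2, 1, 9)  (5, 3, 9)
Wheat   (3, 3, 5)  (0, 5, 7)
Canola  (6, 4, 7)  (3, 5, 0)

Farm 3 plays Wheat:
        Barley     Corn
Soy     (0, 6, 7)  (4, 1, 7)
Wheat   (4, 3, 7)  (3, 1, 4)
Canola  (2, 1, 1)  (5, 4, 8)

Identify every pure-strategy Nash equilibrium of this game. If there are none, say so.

Pure-strategy Nash equilibria: (Soy, Corn, Soy); (Wheat, Barley, Wheat); (Canola, Corn, Wheat)

(Soy, Barley, Soy): Farm 1 can switch to Wheat (2 → 3). Not NE.
(Soy, Barley, Wheat): Farm 1 can switch to Wheat (0 → 4). Not NE.
(Soy, Corn, Soy): Farm 1 gets 5, best alternative 3; Farm 2 gets 3, best alternative 1; Farm 3 gets 9, best alternative 7. No profitable deviation — NE.
(Soy, Corn, Wheat): Farm 1 can switch to Canola (4 → 5). Not NE.
(Wheat, Barley, Soy): Farm 1 can switch to Canola (3 → 6). Not NE.
(Wheat, Barley, Wheat): Farm 1 gets 4, best alternative 2; Farm 2 gets 3, best alternative 1; Farm 3 gets 7, best alternative 5. No profitable deviation — NE.
(Wheat, Corn, Soy): Farm 1 can switch to Soy (0 → 5). Not NE.
(Wheat, Corn, Wheat): Farm 1 can switch to Soy (3 → 4). Not NE.
(Canola, Barley, Soy): Farm 2 can switch to Corn (4 → 5). Not NE.
(Canola, Barley, Wheat): Farm 1 can switch to Wheat (2 → 4). Not NE.
(Canola, Corn, Soy): Farm 1 can switch to Soy (3 → 5). Not NE.
(Canola, Corn, Wheat): Farm 1 gets 5, best alternative 4; Farm 2 gets 4, best alternative 1; Farm 3 gets 8, best alternative 0. No profitable deviation — NE.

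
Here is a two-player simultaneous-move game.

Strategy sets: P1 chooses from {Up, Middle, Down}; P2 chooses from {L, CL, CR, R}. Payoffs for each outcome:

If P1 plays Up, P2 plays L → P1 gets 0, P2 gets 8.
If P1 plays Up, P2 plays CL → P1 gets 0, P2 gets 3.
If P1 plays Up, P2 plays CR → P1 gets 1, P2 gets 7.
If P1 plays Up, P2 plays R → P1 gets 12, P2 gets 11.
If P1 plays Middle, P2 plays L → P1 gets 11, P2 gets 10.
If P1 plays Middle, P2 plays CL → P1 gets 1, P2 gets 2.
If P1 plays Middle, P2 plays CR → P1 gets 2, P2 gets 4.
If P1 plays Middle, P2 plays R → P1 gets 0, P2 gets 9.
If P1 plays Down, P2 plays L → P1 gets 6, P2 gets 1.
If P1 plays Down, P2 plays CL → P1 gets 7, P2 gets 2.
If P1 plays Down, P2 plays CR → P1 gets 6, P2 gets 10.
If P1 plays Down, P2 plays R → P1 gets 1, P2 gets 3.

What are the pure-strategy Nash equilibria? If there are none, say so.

Pure-strategy Nash equilibria: (Up, R); (Middle, L); (Down, CR)

For each player, find the best response to each opponent profile; mutual best responses are the pure NE.
P1 against L: payoffs 0, 11, 6 → best response Middle.
P1 against CL: payoffs 0, 1, 7 → best response Down.
P1 against CR: payoffs 1, 2, 6 → best response Down.
P1 against R: payoffs 12, 0, 1 → best response Up.
P2 against Up: payoffs 8, 3, 7, 11 → best response R.
P2 against Middle: payoffs 10, 2, 4, 9 → best response L.
P2 against Down: payoffs 1, 2, 10, 3 → best response CR.
Mutual best responses: (Up, R); (Middle, L); (Down, CR).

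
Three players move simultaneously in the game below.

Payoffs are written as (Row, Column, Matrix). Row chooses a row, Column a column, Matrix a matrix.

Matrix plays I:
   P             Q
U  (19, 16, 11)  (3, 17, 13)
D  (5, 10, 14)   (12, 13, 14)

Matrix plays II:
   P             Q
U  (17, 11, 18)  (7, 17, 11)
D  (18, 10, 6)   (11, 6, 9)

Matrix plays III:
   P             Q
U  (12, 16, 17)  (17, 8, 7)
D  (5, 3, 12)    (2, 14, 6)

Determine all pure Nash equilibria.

For each player, find the best response to each opponent profile; mutual best responses are the pure NE.
Row against (P, I): payoffs 19, 5 → best response U.
Row against (P, II): payoffs 17, 18 → best response D.
Row against (P, III): payoffs 12, 5 → best response U.
Row against (Q, I): payoffs 3, 12 → best response D.
Row against (Q, II): payoffs 7, 11 → best response D.
Row against (Q, III): payoffs 17, 2 → best response U.
Column against (U, I): payoffs 16, 17 → best response Q.
Column against (U, II): payoffs 11, 17 → best response Q.
Column against (U, III): payoffs 16, 8 → best response P.
Column against (D, I): payoffs 10, 13 → best response Q.
Column against (D, II): payoffs 10, 6 → best response P.
Column against (D, III): payoffs 3, 14 → best response Q.
Matrix against (U, P): payoffs 11, 18, 17 → best response II.
Matrix against (U, Q): payoffs 13, 11, 7 → best response I.
Matrix against (D, P): payoffs 14, 6, 12 → best response I.
Matrix against (D, Q): payoffs 14, 9, 6 → best response I.
Mutual best responses: (D, Q, I).

The unique pure-strategy Nash equilibrium is (D, Q, I).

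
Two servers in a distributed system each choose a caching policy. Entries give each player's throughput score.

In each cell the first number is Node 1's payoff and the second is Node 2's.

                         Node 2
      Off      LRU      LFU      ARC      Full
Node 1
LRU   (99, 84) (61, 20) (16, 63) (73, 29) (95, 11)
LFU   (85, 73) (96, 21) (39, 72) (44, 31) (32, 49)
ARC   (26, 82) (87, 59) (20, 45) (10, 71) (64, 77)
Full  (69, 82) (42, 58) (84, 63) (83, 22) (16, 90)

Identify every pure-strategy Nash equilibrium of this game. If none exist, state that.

For each player, find the best response to each opponent profile; mutual best responses are the pure NE.
Node 1 against Off: payoffs 99, 85, 26, 69 → best response LRU.
Node 1 against LRU: payoffs 61, 96, 87, 42 → best response LFU.
Node 1 against LFU: payoffs 16, 39, 20, 84 → best response Full.
Node 1 against ARC: payoffs 73, 44, 10, 83 → best response Full.
Node 1 against Full: payoffs 95, 32, 64, 16 → best response LRU.
Node 2 against LRU: payoffs 84, 20, 63, 29, 11 → best response Off.
Node 2 against LFU: payoffs 73, 21, 72, 31, 49 → best response Off.
Node 2 against ARC: payoffs 82, 59, 45, 71, 77 → best response Off.
Node 2 against Full: payoffs 82, 58, 63, 22, 90 → best response Full.
Mutual best responses: (LRU, Off).

The unique pure-strategy Nash equilibrium is (LRU, Off).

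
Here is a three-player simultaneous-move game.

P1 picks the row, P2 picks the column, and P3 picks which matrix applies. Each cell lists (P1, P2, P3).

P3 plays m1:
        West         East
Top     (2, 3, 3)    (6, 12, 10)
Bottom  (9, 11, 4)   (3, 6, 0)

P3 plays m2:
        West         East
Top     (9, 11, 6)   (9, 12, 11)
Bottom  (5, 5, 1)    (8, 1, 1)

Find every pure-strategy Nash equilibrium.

(Top, East, m2); (Bottom, West, m1)

For each player, find the best response to each opponent profile; mutual best responses are the pure NE.
P1 against (West, m1): payoffs 2, 9 → best response Bottom.
P1 against (West, m2): payoffs 9, 5 → best response Top.
P1 against (East, m1): payoffs 6, 3 → best response Top.
P1 against (East, m2): payoffs 9, 8 → best response Top.
P2 against (Top, m1): payoffs 3, 12 → best response East.
P2 against (Top, m2): payoffs 11, 12 → best response East.
P2 against (Bottom, m1): payoffs 11, 6 → best response West.
P2 against (Bottom, m2): payoffs 5, 1 → best response West.
P3 against (Top, West): payoffs 3, 6 → best response m2.
P3 against (Top, East): payoffs 10, 11 → best response m2.
P3 against (Bottom, West): payoffs 4, 1 → best response m1.
P3 against (Bottom, East): payoffs 0, 1 → best response m2.
Mutual best responses: (Top, East, m2); (Bottom, West, m1).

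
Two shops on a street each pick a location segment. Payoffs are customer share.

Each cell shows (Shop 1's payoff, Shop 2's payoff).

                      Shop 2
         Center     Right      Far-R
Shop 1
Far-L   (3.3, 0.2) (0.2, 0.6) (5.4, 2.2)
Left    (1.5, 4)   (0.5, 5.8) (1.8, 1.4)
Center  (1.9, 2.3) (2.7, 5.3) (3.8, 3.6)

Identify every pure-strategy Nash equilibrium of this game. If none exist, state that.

Pure-strategy Nash equilibria: (Far-L, Far-R) and (Center, Right)

(Far-L, Center): Shop 2 can switch to Right (0.2 → 0.6). Not NE.
(Far-L, Right): Shop 1 can switch to Left (0.2 → 0.5). Not NE.
(Far-L, Far-R): Shop 1 gets 5.4, best alternative 3.8; Shop 2 gets 2.2, best alternative 0.6. No profitable deviation — NE.
(Left, Center): Shop 1 can switch to Far-L (1.5 → 3.3). Not NE.
(Left, Right): Shop 1 can switch to Center (0.5 → 2.7). Not NE.
(Left, Far-R): Shop 1 can switch to Far-L (1.8 → 5.4). Not NE.
(Center, Center): Shop 1 can switch to Far-L (1.9 → 3.3). Not NE.
(Center, Right): Shop 1 gets 2.7, best alternative 0.5; Shop 2 gets 5.3, best alternative 3.6. No profitable deviation — NE.
(The remaining 1 profile has a profitable deviation by the same check.)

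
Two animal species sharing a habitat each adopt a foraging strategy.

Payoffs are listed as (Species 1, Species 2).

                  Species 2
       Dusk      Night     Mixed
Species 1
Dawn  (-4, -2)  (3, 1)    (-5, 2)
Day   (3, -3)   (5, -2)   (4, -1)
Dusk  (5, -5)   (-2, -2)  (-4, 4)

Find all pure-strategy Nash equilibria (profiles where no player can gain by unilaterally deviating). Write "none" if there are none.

Species 1 against Dusk: payoffs -4, 3, 5 → best response Dusk.
Species 1 against Night: payoffs 3, 5, -2 → best response Day.
Species 1 against Mixed: payoffs -5, 4, -4 → best response Day.
Species 2 against Dawn: payoffs -2, 1, 2 → best response Mixed.
Species 2 against Day: payoffs -3, -2, -1 → best response Mixed.
Species 2 against Dusk: payoffs -5, -2, 4 → best response Mixed.
Mutual best responses: (Day, Mixed).

The unique pure-strategy Nash equilibrium is (Day, Mixed).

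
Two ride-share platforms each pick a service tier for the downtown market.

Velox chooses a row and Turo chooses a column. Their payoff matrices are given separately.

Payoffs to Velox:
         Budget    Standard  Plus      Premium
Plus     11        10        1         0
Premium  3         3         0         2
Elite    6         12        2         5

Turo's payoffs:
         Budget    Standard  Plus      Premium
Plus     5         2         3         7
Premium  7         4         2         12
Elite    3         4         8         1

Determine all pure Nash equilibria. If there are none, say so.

Check each profile: it is a Nash equilibrium iff no player can strictly gain by switching unilaterally.
(Plus, Budget): Turo can switch to Premium (5 → 7). Not NE.
(Plus, Standard): Velox can switch to Elite (10 → 12). Not NE.
(Plus, Plus): Velox can switch to Elite (1 → 2). Not NE.
(Plus, Premium): Velox can switch to Premium (0 → 2). Not NE.
(Premium, Budget): Velox can switch to Plus (3 → 11). Not NE.
(Premium, Standard): Velox can switch to Plus (3 → 10). Not NE.
(Elite, Plus): Velox gets 2, best alternative 1; Turo gets 8, best alternative 4. No profitable deviation — NE.
(The remaining 5 profiles each have a profitable deviation by the same check.)

Pure NE: (Elite, Plus)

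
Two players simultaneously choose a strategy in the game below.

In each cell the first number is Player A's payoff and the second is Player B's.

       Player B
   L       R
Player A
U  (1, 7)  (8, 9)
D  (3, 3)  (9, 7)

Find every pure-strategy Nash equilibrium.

(D, R)

(U, L): Player A can switch to D (1 → 3). Not NE.
(U, R): Player A can switch to D (8 → 9). Not NE.
(D, L): Player B can switch to R (3 → 7). Not NE.
(D, R): Player A gets 9, best alternative 8; Player B gets 7, best alternative 3. No profitable deviation — NE.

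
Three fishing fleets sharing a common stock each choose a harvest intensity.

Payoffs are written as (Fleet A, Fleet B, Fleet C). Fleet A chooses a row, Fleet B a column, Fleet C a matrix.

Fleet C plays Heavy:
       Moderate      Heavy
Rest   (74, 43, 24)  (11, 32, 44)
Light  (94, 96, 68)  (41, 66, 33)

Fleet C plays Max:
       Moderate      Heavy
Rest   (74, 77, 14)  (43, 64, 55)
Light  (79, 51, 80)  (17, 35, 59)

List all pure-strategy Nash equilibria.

Pure NE: (Light, Moderate, Max)

Check each profile: it is a Nash equilibrium iff no player can strictly gain by switching unilaterally.
(Rest, Moderate, Heavy): Fleet A can switch to Light (74 → 94). Not NE.
(Rest, Moderate, Max): Fleet A can switch to Light (74 → 79). Not NE.
(Rest, Heavy, Heavy): Fleet A can switch to Light (11 → 41). Not NE.
(Rest, Heavy, Max): Fleet B can switch to Moderate (64 → 77). Not NE.
(Light, Moderate, Heavy): Fleet C can switch to Max (68 → 80). Not NE.
(Light, Moderate, Max): Fleet A gets 79, best alternative 74; Fleet B gets 51, best alternative 35; Fleet C gets 80, best alternative 68. No profitable deviation — NE.
(Light, Heavy, Heavy): Fleet B can switch to Moderate (66 → 96). Not NE.
(Light, Heavy, Max): Fleet A can switch to Rest (17 → 43). Not NE.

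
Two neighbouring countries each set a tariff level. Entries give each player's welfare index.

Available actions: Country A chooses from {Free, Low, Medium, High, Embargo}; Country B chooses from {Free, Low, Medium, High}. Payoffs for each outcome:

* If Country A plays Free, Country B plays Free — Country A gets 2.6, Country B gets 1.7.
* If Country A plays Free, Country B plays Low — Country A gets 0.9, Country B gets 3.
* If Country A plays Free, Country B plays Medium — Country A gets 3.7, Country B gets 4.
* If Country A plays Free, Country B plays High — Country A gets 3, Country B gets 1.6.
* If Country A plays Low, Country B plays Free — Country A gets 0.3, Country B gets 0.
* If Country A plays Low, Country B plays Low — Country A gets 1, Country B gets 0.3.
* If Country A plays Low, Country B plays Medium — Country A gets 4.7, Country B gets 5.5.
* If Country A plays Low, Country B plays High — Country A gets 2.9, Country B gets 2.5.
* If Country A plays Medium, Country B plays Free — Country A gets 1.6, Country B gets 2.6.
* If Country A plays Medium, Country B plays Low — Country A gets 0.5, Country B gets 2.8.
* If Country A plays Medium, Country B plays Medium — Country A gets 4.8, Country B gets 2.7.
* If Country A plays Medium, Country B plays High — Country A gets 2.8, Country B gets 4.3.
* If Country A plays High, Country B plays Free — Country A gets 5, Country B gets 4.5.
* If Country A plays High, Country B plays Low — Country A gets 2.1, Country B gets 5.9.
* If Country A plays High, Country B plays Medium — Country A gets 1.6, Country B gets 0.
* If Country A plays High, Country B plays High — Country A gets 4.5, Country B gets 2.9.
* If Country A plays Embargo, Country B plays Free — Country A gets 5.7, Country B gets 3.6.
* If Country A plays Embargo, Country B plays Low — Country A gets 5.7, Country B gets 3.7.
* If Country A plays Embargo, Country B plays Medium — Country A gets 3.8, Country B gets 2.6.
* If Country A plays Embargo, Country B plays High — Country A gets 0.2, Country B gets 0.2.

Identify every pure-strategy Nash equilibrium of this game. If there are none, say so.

Country A against Free: payoffs 2.6, 0.3, 1.6, 5, 5.7 → best response Embargo.
Country A against Low: payoffs 0.9, 1, 0.5, 2.1, 5.7 → best response Embargo.
Country A against Medium: payoffs 3.7, 4.7, 4.8, 1.6, 3.8 → best response Medium.
Country A against High: payoffs 3, 2.9, 2.8, 4.5, 0.2 → best response High.
Country B against Free: payoffs 1.7, 3, 4, 1.6 → best response Medium.
Country B against Low: payoffs 0, 0.3, 5.5, 2.5 → best response Medium.
Country B against Medium: payoffs 2.6, 2.8, 2.7, 4.3 → best response High.
Country B against High: payoffs 4.5, 5.9, 0, 2.9 → best response Low.
Country B against Embargo: payoffs 3.6, 3.7, 2.6, 0.2 → best response Low.
Mutual best responses: (Embargo, Low).

The unique pure-strategy Nash equilibrium is (Embargo, Low).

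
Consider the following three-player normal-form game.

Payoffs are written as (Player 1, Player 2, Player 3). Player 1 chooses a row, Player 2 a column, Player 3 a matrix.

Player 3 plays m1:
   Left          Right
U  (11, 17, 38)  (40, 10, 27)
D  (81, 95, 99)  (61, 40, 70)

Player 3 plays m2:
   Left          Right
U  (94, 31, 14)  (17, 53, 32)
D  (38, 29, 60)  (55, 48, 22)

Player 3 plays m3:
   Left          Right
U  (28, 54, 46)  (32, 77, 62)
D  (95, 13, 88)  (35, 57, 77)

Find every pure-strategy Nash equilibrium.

For each player, find the best response to each opponent profile; mutual best responses are the pure NE.
Player 1 against (Left, m1): payoffs 11, 81 → best response D.
Player 1 against (Left, m2): payoffs 94, 38 → best response U.
Player 1 against (Left, m3): payoffs 28, 95 → best response D.
Player 1 against (Right, m1): payoffs 40, 61 → best response D.
Player 1 against (Right, m2): payoffs 17, 55 → best response D.
Player 1 against (Right, m3): payoffs 32, 35 → best response D.
Player 2 against (U, m1): payoffs 17, 10 → best response Left.
Player 2 against (U, m2): payoffs 31, 53 → best response Right.
Player 2 against (U, m3): payoffs 54, 77 → best response Right.
Player 2 against (D, m1): payoffs 95, 40 → best response Left.
Player 2 against (D, m2): payoffs 29, 48 → best response Right.
Player 2 against (D, m3): payoffs 13, 57 → best response Right.
Player 3 against (U, Left): payoffs 38, 14, 46 → best response m3.
Player 3 against (U, Right): payoffs 27, 32, 62 → best response m3.
Player 3 against (D, Left): payoffs 99, 60, 88 → best response m1.
Player 3 against (D, Right): payoffs 70, 22, 77 → best response m3.
Mutual best responses: (D, Left, m1); (D, Right, m3).

(D, Left, m1); (D, Right, m3)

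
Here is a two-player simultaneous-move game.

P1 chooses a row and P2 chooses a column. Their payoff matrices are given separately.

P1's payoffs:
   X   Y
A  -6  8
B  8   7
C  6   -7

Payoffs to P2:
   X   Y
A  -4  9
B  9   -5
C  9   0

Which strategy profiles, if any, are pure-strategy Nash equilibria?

The pure Nash equilibria are (A, Y), (B, X).

P1 against X: payoffs -6, 8, 6 → best response B.
P1 against Y: payoffs 8, 7, -7 → best response A.
P2 against A: payoffs -4, 9 → best response Y.
P2 against B: payoffs 9, -5 → best response X.
P2 against C: payoffs 9, 0 → best response X.
Mutual best responses: (A, Y); (B, X).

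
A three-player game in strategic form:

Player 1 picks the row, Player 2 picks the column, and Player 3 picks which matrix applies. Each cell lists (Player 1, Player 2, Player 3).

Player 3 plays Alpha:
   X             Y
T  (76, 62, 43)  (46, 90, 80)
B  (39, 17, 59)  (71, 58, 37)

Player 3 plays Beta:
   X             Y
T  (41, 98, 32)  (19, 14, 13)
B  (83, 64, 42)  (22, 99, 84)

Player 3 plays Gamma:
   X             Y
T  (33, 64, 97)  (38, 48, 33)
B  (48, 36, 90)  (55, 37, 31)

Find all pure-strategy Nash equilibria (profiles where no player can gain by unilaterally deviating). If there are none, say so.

Player 1 against (X, Alpha): payoffs 76, 39 → best response T.
Player 1 against (X, Beta): payoffs 41, 83 → best response B.
Player 1 against (X, Gamma): payoffs 33, 48 → best response B.
Player 1 against (Y, Alpha): payoffs 46, 71 → best response B.
Player 1 against (Y, Beta): payoffs 19, 22 → best response B.
Player 1 against (Y, Gamma): payoffs 38, 55 → best response B.
Player 2 against (T, Alpha): payoffs 62, 90 → best response Y.
Player 2 against (T, Beta): payoffs 98, 14 → best response X.
Player 2 against (T, Gamma): payoffs 64, 48 → best response X.
Player 2 against (B, Alpha): payoffs 17, 58 → best response Y.
Player 2 against (B, Beta): payoffs 64, 99 → best response Y.
Player 2 against (B, Gamma): payoffs 36, 37 → best response Y.
Player 3 against (T, X): payoffs 43, 32, 97 → best response Gamma.
Player 3 against (T, Y): payoffs 80, 13, 33 → best response Alpha.
Player 3 against (B, X): payoffs 59, 42, 90 → best response Gamma.
Player 3 against (B, Y): payoffs 37, 84, 31 → best response Beta.
Mutual best responses: (B, Y, Beta).

(B, Y, Beta)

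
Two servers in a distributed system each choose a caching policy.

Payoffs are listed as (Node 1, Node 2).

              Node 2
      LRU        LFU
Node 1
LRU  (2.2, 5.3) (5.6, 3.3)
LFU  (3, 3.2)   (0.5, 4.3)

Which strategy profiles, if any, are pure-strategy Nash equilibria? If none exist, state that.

No pure-strategy Nash equilibrium.

For each player, find the best response to each opponent profile; mutual best responses are the pure NE.
Node 1 against LRU: payoffs 2.2, 3 → best response LFU.
Node 1 against LFU: payoffs 5.6, 0.5 → best response LRU.
Node 2 against LRU: payoffs 5.3, 3.3 → best response LRU.
Node 2 against LFU: payoffs 3.2, 4.3 → best response LFU.
No profile is a mutual best response for all players.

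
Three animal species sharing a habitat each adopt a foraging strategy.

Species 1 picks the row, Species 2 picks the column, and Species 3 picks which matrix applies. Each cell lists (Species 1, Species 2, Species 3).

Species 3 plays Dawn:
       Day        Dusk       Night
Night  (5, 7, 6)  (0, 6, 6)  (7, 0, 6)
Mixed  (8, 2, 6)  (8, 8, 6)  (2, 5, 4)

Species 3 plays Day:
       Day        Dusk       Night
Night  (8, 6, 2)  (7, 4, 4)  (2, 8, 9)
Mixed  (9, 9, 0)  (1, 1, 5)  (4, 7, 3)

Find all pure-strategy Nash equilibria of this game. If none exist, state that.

Species 1 against (Day, Dawn): payoffs 5, 8 → best response Mixed.
Species 1 against (Day, Day): payoffs 8, 9 → best response Mixed.
Species 1 against (Dusk, Dawn): payoffs 0, 8 → best response Mixed.
Species 1 against (Dusk, Day): payoffs 7, 1 → best response Night.
Species 1 against (Night, Dawn): payoffs 7, 2 → best response Night.
Species 1 against (Night, Day): payoffs 2, 4 → best response Mixed.
Species 2 against (Night, Dawn): payoffs 7, 6, 0 → best response Day.
Species 2 against (Night, Day): payoffs 6, 4, 8 → best response Night.
Species 2 against (Mixed, Dawn): payoffs 2, 8, 5 → best response Dusk.
Species 2 against (Mixed, Day): payoffs 9, 1, 7 → best response Day.
Species 3 against (Night, Day): payoffs 6, 2 → best response Dawn.
Species 3 against (Night, Dusk): payoffs 6, 4 → best response Dawn.
Species 3 against (Night, Night): payoffs 6, 9 → best response Day.
Species 3 against (Mixed, Day): payoffs 6, 0 → best response Dawn.
Species 3 against (Mixed, Dusk): payoffs 6, 5 → best response Dawn.
Species 3 against (Mixed, Night): payoffs 4, 3 → best response Dawn.
Mutual best responses: (Mixed, Dusk, Dawn).

(Mixed, Dusk, Dawn)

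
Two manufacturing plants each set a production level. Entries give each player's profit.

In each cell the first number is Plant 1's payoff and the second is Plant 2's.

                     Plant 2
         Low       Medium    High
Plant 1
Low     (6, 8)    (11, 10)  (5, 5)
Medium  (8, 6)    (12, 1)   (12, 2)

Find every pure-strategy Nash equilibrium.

Plant 1 against Low: payoffs 6, 8 → best response Medium.
Plant 1 against Medium: payoffs 11, 12 → best response Medium.
Plant 1 against High: payoffs 5, 12 → best response Medium.
Plant 2 against Low: payoffs 8, 10, 5 → best response Medium.
Plant 2 against Medium: payoffs 6, 1, 2 → best response Low.
Mutual best responses: (Medium, Low).

(Medium, Low)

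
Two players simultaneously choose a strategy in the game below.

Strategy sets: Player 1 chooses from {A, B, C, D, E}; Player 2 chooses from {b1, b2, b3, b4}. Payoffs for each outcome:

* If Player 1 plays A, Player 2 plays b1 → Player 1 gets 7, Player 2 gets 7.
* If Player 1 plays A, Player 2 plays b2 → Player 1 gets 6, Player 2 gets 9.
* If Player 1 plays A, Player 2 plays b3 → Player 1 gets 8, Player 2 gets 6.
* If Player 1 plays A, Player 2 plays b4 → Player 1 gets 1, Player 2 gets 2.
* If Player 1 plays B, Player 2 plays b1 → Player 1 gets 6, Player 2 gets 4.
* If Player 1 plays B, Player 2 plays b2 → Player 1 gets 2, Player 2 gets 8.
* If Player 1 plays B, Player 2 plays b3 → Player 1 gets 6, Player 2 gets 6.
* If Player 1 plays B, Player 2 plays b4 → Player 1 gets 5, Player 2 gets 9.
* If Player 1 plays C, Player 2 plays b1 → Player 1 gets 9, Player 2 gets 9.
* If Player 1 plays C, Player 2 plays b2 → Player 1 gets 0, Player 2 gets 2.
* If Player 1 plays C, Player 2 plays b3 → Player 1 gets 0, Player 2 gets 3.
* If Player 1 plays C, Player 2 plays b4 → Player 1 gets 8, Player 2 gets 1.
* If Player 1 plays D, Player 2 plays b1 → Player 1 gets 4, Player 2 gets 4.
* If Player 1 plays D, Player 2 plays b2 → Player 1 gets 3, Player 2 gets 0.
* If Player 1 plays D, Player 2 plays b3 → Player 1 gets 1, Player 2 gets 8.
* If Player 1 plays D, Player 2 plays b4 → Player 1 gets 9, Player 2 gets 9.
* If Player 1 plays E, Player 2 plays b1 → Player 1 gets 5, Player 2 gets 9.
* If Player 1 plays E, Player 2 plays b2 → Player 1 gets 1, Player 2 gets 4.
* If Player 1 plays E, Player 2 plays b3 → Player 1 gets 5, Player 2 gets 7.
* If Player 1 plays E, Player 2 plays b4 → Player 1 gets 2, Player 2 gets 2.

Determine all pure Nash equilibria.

Player 1 against b1: payoffs 7, 6, 9, 4, 5 → best response C.
Player 1 against b2: payoffs 6, 2, 0, 3, 1 → best response A.
Player 1 against b3: payoffs 8, 6, 0, 1, 5 → best response A.
Player 1 against b4: payoffs 1, 5, 8, 9, 2 → best response D.
Player 2 against A: payoffs 7, 9, 6, 2 → best response b2.
Player 2 against B: payoffs 4, 8, 6, 9 → best response b4.
Player 2 against C: payoffs 9, 2, 3, 1 → best response b1.
Player 2 against D: payoffs 4, 0, 8, 9 → best response b4.
Player 2 against E: payoffs 9, 4, 7, 2 → best response b1.
Mutual best responses: (A, b2); (C, b1); (D, b4).

Pure-strategy Nash equilibria: (A, b2) and (C, b1) and (D, b4)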